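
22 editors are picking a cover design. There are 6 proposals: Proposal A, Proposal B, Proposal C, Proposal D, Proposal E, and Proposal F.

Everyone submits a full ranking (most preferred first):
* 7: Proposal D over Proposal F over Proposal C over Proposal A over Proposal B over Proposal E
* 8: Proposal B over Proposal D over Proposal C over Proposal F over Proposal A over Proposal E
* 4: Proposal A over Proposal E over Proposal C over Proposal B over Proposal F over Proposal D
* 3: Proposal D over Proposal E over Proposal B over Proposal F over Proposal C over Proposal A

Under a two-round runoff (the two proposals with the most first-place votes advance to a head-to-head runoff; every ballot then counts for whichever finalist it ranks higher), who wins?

Proposal B

Round 1 first-place votes: Proposal A 4, Proposal B 8, Proposal C 0, Proposal D 10, Proposal E 0, Proposal F 0. Proposal D and Proposal B advance.
Runoff: Proposal D is ranked above Proposal B on 10 ballots, Proposal B above Proposal D on 12.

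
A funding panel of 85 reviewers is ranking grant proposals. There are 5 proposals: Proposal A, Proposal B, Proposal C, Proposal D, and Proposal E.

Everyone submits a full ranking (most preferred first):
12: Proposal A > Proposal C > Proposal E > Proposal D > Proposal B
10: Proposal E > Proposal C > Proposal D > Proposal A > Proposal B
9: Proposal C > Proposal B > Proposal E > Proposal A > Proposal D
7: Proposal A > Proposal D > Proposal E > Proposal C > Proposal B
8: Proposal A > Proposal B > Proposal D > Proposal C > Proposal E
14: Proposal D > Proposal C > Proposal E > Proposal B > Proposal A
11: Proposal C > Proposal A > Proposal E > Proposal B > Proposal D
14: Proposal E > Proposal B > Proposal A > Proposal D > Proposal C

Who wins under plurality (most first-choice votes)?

First-place votes: Proposal A 27, Proposal B 0, Proposal C 20, Proposal D 14, Proposal E 24.

Proposal A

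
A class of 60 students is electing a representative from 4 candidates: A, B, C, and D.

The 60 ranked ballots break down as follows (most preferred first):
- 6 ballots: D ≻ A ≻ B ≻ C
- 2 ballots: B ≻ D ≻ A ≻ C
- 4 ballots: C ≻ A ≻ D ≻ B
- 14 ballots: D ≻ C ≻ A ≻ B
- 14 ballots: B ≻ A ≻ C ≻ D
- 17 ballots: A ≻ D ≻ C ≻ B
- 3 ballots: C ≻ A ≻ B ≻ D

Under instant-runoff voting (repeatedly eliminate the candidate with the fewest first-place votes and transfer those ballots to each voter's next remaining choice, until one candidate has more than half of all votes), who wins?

Round 1: A 17, B 16, C 7, D 20. C eliminated.
Round 2: A 24, B 16, D 20. B eliminated.
Round 3: A 38, D 22. A has a majority (≥31).

A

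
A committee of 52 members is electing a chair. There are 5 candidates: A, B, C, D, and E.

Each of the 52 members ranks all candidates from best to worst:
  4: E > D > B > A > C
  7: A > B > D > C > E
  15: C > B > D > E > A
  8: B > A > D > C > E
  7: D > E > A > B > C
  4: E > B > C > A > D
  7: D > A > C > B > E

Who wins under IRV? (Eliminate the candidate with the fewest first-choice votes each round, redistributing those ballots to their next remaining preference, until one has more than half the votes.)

Round 1: A 7, B 8, C 15, D 14, E 8. A eliminated.
Round 2: B 15, C 15, D 14, E 8. E eliminated.
Round 3: B 19, C 15, D 18. C eliminated.
Round 4: B 34, D 18. B has a majority (≥27).

B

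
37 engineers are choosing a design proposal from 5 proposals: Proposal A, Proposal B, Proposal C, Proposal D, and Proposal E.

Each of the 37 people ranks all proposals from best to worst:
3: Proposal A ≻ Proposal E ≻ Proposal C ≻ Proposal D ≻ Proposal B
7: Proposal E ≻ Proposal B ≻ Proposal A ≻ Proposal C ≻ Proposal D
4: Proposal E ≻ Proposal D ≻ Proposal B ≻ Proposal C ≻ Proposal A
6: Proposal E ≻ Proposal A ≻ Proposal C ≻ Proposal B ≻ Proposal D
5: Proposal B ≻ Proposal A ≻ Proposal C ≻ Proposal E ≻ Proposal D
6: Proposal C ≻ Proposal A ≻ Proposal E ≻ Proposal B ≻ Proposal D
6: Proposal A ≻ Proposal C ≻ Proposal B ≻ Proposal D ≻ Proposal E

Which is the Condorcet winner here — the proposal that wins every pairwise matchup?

Proposal A

Proposal A vs Proposal B: 21–16
Proposal A vs Proposal C: 27–10
Proposal A vs Proposal D: 33–4
Proposal A vs Proposal E: 20–17
Proposal A beats every other proposal.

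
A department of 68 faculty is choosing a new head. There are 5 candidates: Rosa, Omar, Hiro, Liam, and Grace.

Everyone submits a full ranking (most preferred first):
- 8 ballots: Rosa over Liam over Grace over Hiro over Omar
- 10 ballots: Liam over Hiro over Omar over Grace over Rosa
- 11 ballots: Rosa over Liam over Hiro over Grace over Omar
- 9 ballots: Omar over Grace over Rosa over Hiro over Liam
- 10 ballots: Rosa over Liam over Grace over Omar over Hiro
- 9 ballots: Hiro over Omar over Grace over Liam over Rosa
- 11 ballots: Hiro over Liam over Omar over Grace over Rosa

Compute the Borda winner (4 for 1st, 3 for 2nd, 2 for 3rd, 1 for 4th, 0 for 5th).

Rosa: 8×4 + 10×0 + 11×4 + 9×2 + 10×4 + 9×0 + 11×0 = 134
Omar: 8×0 + 10×2 + 11×0 + 9×4 + 10×1 + 9×3 + 11×2 = 115
Hiro: 8×1 + 10×3 + 11×2 + 9×1 + 10×0 + 9×4 + 11×4 = 149
Liam: 8×3 + 10×4 + 11×3 + 9×0 + 10×3 + 9×1 + 11×3 = 169
Grace: 8×2 + 10×1 + 11×1 + 9×3 + 10×2 + 9×2 + 11×1 = 113

Liam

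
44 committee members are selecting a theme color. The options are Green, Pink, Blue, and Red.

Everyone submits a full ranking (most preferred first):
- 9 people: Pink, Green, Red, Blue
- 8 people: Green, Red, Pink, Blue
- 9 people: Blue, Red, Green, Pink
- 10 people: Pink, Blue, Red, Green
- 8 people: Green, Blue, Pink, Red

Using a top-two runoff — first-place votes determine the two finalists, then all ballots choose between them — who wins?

Round 1 first-place votes: Green 16, Pink 19, Blue 9, Red 0. Pink and Green advance.
Runoff: Pink is ranked above Green on 19 ballots, Green above Pink on 25.

Green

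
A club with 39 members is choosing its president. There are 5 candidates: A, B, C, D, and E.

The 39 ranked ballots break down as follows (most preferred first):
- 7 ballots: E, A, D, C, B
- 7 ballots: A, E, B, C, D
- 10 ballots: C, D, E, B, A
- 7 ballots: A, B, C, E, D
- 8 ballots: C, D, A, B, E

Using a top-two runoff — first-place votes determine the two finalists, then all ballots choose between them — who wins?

Round 1 first-place votes: A 14, B 0, C 18, D 0, E 7. C and A advance.
Runoff: C is ranked above A on 18 ballots, A above C on 21.

A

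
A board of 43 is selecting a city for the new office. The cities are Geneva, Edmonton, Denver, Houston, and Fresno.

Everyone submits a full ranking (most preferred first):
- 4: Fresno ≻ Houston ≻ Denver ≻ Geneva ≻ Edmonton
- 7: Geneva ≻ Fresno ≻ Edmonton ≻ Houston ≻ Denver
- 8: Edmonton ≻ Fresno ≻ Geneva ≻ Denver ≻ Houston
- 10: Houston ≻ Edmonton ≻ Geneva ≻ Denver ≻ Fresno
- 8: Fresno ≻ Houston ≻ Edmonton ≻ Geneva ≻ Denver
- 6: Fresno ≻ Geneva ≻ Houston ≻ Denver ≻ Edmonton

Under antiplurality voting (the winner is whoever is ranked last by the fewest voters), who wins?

Last-place votes: Geneva 0, Edmonton 10, Denver 15, Houston 8, Fresno 10.

Geneva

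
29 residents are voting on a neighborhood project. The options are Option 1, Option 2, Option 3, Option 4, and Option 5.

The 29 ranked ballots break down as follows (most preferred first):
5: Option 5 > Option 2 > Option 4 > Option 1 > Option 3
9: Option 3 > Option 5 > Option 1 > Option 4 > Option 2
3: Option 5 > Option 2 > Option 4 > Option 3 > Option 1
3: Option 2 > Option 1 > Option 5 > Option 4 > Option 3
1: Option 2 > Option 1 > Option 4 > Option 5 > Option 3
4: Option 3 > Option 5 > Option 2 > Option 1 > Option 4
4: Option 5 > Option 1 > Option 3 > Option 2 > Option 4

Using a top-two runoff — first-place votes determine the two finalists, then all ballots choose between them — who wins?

Option 5

Round 1 first-place votes: Option 1 0, Option 2 4, Option 3 13, Option 4 0, Option 5 12. Option 3 and Option 5 advance.
Runoff: Option 3 is ranked above Option 5 on 13 ballots, Option 5 above Option 3 on 16.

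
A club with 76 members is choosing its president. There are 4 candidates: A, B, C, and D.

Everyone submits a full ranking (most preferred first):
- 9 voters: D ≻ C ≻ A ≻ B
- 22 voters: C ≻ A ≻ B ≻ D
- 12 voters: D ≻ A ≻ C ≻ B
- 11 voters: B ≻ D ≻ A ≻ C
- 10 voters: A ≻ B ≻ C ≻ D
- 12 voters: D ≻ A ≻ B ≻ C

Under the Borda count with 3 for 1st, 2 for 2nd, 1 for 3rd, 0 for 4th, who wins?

A

A: 9×1 + 22×2 + 12×2 + 11×1 + 10×3 + 12×2 = 142
B: 9×0 + 22×1 + 12×0 + 11×3 + 10×2 + 12×1 = 87
C: 9×2 + 22×3 + 12×1 + 11×0 + 10×1 + 12×0 = 106
D: 9×3 + 22×0 + 12×3 + 11×2 + 10×0 + 12×3 = 121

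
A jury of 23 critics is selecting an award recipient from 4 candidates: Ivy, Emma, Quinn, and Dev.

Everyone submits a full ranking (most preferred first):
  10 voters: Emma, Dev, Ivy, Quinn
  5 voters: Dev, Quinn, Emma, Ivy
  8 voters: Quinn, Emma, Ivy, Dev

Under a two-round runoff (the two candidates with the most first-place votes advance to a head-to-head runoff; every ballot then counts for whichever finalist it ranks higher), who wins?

Round 1 first-place votes: Ivy 0, Emma 10, Quinn 8, Dev 5. Emma and Quinn advance.
Runoff: Emma is ranked above Quinn on 10 ballots, Quinn above Emma on 13.

Quinn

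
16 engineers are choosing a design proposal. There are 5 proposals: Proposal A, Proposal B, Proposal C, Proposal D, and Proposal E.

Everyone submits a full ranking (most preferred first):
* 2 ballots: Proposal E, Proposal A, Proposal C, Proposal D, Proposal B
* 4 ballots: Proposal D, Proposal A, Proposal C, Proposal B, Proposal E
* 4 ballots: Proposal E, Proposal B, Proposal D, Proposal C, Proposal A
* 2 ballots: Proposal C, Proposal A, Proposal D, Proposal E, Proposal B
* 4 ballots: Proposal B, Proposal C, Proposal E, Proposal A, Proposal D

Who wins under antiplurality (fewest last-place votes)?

Last-place votes: Proposal A 4, Proposal B 4, Proposal C 0, Proposal D 4, Proposal E 4.

Proposal C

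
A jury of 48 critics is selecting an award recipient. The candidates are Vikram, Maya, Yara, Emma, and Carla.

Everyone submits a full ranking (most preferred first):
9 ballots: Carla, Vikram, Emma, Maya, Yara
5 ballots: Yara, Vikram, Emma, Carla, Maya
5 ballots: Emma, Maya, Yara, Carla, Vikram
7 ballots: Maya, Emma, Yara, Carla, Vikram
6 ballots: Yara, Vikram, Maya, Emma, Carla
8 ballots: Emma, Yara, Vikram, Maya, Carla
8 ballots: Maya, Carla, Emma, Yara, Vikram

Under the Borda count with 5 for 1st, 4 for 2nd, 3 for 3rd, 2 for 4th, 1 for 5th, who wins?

Emma

Vikram: 9×4 + 5×4 + 5×1 + 7×1 + 6×4 + 8×3 + 8×1 = 124
Maya: 9×2 + 5×1 + 5×4 + 7×5 + 6×3 + 8×2 + 8×5 = 152
Yara: 9×1 + 5×5 + 5×3 + 7×3 + 6×5 + 8×4 + 8×2 = 148
Emma: 9×3 + 5×3 + 5×5 + 7×4 + 6×2 + 8×5 + 8×3 = 171
Carla: 9×5 + 5×2 + 5×2 + 7×2 + 6×1 + 8×1 + 8×4 = 125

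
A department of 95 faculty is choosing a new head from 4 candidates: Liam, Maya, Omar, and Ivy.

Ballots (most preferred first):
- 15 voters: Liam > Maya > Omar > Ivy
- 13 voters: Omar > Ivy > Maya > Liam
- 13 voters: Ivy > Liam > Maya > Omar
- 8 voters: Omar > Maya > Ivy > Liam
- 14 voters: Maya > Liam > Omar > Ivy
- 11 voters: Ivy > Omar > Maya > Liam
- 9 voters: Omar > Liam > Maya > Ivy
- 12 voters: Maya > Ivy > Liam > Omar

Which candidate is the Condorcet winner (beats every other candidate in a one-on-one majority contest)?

Maya vs Liam: 58–37
Maya vs Omar: 54–41
Maya vs Ivy: 58–37
Maya beats every other candidate.

Maya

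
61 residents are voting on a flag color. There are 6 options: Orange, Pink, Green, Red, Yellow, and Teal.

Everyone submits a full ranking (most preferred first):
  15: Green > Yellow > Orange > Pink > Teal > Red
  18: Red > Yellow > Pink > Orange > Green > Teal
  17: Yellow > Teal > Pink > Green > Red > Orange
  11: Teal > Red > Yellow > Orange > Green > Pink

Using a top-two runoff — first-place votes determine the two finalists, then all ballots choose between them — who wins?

Yellow

Round 1 first-place votes: Orange 0, Pink 0, Green 15, Red 18, Yellow 17, Teal 11. Red and Yellow advance.
Runoff: Red is ranked above Yellow on 29 ballots, Yellow above Red on 32.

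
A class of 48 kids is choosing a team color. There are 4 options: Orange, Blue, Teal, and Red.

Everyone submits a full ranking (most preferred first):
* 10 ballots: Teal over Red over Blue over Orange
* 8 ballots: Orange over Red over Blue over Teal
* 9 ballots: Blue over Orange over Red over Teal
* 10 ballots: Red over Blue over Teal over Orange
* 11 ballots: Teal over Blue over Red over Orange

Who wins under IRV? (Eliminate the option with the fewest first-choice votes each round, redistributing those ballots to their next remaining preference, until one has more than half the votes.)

Round 1: Orange 8, Blue 9, Teal 21, Red 10. Orange eliminated.
Round 2: Blue 9, Teal 21, Red 18. Blue eliminated.
Round 3: Teal 21, Red 27. Red has a majority (≥25).

Red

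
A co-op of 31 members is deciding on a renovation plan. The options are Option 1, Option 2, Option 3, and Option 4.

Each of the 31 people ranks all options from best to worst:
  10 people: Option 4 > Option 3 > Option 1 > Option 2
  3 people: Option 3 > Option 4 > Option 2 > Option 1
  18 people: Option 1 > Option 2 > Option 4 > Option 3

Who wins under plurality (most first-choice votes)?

First-place votes: Option 1 18, Option 2 0, Option 3 3, Option 4 10.

Option 1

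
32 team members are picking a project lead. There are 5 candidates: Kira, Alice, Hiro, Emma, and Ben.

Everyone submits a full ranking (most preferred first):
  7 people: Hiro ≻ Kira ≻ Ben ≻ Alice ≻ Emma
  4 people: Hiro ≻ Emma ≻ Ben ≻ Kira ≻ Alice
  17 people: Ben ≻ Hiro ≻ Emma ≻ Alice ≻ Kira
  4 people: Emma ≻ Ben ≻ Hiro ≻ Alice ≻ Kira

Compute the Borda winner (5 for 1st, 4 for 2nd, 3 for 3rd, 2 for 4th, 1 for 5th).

Hiro

Kira: 7×4 + 4×2 + 17×1 + 4×1 = 57
Alice: 7×2 + 4×1 + 17×2 + 4×2 = 60
Hiro: 7×5 + 4×5 + 17×4 + 4×3 = 135
Emma: 7×1 + 4×4 + 17×3 + 4×5 = 94
Ben: 7×3 + 4×3 + 17×5 + 4×4 = 134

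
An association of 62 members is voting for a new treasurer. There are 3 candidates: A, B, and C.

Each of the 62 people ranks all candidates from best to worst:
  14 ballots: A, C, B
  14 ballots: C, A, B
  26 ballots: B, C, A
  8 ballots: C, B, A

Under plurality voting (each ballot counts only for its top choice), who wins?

First-place votes: A 14, B 26, C 22.

B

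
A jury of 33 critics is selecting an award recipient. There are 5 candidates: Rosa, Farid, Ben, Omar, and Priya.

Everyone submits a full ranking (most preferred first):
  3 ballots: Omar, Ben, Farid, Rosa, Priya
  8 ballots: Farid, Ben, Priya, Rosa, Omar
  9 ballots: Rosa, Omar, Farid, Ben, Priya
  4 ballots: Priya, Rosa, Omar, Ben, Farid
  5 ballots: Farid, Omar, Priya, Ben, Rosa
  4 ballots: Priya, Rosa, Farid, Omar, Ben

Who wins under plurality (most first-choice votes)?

First-place votes: Rosa 9, Farid 13, Ben 0, Omar 3, Priya 8.

Farid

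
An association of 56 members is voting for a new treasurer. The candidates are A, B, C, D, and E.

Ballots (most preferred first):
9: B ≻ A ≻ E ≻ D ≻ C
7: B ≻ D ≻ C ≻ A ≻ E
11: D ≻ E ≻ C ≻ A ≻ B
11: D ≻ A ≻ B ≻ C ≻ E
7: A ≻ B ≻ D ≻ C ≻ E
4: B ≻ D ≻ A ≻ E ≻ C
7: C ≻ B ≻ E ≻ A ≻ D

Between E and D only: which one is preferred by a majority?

E is ranked above D on 16 ballots; D above E on 40.

D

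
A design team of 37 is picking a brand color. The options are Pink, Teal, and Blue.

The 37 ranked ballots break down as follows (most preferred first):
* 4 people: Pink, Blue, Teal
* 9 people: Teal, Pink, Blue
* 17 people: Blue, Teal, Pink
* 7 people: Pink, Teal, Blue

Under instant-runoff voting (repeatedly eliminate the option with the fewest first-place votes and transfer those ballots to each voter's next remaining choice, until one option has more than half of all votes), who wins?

Pink

Round 1: Pink 11, Teal 9, Blue 17. Teal eliminated.
Round 2: Pink 20, Blue 17. Pink has a majority (≥19).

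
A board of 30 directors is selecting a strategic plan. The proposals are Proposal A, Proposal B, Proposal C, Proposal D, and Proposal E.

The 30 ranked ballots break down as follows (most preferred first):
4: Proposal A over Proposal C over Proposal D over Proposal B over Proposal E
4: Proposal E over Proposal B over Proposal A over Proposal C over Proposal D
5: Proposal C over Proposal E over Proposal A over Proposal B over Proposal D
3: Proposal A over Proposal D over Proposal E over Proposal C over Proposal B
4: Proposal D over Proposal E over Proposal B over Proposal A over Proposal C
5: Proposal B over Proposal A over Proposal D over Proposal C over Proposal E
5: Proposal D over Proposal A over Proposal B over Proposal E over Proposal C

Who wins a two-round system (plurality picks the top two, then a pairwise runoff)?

Round 1 first-place votes: Proposal A 7, Proposal B 5, Proposal C 5, Proposal D 9, Proposal E 4. Proposal D and Proposal A advance.
Runoff: Proposal D is ranked above Proposal A on 9 ballots, Proposal A above Proposal D on 21.

Proposal A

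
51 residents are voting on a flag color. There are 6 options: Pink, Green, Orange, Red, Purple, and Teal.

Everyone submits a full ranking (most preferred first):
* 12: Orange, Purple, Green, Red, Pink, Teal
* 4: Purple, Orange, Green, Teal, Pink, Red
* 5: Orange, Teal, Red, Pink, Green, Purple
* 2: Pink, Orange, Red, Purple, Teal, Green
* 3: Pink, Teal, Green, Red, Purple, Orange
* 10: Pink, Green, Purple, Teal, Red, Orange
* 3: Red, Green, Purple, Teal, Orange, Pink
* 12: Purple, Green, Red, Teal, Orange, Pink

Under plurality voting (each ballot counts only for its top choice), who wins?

Orange

First-place votes: Pink 15, Green 0, Orange 17, Red 3, Purple 16, Teal 0.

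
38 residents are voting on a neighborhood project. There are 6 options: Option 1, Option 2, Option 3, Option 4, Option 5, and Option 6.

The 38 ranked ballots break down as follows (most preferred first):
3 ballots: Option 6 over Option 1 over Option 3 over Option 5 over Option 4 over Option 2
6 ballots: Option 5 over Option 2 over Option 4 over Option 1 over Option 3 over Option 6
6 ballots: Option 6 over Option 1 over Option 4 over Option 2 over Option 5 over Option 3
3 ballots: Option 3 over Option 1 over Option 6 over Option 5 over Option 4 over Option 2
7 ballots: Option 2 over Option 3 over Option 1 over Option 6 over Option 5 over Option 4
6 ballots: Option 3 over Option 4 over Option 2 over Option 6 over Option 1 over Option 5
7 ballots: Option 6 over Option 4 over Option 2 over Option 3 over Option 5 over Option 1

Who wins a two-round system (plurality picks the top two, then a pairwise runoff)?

Round 1 first-place votes: Option 1 0, Option 2 7, Option 3 9, Option 4 0, Option 5 6, Option 6 16. Option 6 and Option 3 advance.
Runoff: Option 6 is ranked above Option 3 on 16 ballots, Option 3 above Option 6 on 22.

Option 3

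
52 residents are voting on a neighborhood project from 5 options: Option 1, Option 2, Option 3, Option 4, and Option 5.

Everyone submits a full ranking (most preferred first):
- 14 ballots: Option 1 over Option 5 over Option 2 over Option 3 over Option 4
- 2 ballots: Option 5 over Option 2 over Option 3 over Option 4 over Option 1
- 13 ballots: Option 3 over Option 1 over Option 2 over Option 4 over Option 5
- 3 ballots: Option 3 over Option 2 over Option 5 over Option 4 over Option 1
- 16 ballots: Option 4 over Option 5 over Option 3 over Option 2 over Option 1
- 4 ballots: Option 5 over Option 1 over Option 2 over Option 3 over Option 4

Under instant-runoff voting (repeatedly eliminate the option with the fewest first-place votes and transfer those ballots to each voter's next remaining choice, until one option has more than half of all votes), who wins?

Round 1: Option 1 14, Option 2 0, Option 3 16, Option 4 16, Option 5 6. Option 2 eliminated.
Round 2: Option 1 14, Option 3 16, Option 4 16, Option 5 6. Option 5 eliminated.
Round 3: Option 1 18, Option 3 18, Option 4 16. Option 4 eliminated.
Round 4: Option 1 18, Option 3 34. Option 3 has a majority (≥27).

Option 3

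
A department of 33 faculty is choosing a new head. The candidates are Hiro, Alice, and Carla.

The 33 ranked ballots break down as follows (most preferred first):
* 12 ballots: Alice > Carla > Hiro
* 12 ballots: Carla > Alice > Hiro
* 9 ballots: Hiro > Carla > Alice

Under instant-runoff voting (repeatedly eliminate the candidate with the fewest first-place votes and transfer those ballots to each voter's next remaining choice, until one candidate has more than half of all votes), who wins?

Carla

Round 1: Hiro 9, Alice 12, Carla 12. Hiro eliminated.
Round 2: Alice 12, Carla 21. Carla has a majority (≥17).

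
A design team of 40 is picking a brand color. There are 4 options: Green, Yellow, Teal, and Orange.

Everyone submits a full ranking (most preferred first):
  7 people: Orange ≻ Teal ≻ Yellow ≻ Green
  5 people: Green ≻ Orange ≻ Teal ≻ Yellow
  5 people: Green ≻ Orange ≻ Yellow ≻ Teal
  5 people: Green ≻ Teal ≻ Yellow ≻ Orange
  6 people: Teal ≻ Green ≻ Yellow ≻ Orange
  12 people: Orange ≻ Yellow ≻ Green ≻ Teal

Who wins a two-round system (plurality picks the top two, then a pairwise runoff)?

Green

Round 1 first-place votes: Green 15, Yellow 0, Teal 6, Orange 19. Orange and Green advance.
Runoff: Orange is ranked above Green on 19 ballots, Green above Orange on 21.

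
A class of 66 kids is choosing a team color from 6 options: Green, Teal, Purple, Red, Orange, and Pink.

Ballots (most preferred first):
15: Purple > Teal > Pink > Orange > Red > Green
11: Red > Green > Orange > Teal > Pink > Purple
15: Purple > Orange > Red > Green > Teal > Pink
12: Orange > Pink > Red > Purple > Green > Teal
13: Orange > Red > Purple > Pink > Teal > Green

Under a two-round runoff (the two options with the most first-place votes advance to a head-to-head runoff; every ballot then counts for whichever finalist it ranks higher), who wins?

Round 1 first-place votes: Green 0, Teal 0, Purple 30, Red 11, Orange 25, Pink 0. Purple and Orange advance.
Runoff: Purple is ranked above Orange on 30 ballots, Orange above Purple on 36.

Orange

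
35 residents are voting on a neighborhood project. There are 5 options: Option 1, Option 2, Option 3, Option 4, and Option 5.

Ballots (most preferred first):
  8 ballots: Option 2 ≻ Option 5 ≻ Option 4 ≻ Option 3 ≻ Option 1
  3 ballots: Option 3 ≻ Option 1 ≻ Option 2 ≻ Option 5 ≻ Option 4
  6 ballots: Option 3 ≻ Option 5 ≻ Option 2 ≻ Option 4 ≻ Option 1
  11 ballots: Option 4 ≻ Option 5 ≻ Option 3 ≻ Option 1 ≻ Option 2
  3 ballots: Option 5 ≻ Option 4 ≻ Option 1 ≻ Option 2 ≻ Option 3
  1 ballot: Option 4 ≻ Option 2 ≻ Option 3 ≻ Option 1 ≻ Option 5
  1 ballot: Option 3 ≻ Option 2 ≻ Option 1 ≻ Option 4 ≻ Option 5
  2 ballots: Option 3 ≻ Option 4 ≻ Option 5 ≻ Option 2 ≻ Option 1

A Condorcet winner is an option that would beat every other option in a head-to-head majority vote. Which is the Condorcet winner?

Option 5

Option 5 vs Option 1: 30–5
Option 5 vs Option 2: 22–13
Option 5 vs Option 3: 22–13
Option 5 vs Option 4: 20–15
Option 5 beats every other option.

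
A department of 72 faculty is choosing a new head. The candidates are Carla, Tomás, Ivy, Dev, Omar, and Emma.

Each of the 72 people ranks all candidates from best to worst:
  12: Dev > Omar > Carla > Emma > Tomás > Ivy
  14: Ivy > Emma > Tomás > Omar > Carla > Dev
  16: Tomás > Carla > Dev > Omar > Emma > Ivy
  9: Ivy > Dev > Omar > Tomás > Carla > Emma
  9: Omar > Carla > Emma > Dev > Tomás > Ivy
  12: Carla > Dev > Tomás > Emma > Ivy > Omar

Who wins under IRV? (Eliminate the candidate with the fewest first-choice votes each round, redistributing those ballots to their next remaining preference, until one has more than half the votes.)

Carla

Round 1: Carla 12, Tomás 16, Ivy 23, Dev 12, Omar 9, Emma 0. Emma eliminated.
Round 2: Carla 12, Tomás 16, Ivy 23, Dev 12, Omar 9. Omar eliminated.
Round 3: Carla 21, Tomás 16, Ivy 23, Dev 12. Dev eliminated.
Round 4: Carla 33, Tomás 16, Ivy 23. Tomás eliminated.
Round 5: Carla 49, Ivy 23. Carla has a majority (≥37).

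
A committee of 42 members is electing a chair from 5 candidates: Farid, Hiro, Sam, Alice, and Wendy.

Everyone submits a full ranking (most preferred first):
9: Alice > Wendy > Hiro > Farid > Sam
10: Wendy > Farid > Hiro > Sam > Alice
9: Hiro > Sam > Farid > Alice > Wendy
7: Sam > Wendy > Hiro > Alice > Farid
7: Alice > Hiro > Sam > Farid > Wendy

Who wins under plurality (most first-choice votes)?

First-place votes: Farid 0, Hiro 9, Sam 7, Alice 16, Wendy 10.

Alice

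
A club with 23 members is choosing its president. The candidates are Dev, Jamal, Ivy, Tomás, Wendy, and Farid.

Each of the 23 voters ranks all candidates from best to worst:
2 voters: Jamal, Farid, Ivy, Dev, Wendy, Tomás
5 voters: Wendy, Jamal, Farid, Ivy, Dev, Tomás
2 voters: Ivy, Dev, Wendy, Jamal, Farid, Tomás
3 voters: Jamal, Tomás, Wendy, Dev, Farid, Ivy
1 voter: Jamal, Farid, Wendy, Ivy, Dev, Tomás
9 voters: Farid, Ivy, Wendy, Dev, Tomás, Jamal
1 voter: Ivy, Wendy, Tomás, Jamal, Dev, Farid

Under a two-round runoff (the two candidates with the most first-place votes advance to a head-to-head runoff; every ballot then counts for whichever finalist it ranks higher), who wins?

Round 1 first-place votes: Dev 0, Jamal 6, Ivy 3, Tomás 0, Wendy 5, Farid 9. Farid and Jamal advance.
Runoff: Farid is ranked above Jamal on 9 ballots, Jamal above Farid on 14.

Jamal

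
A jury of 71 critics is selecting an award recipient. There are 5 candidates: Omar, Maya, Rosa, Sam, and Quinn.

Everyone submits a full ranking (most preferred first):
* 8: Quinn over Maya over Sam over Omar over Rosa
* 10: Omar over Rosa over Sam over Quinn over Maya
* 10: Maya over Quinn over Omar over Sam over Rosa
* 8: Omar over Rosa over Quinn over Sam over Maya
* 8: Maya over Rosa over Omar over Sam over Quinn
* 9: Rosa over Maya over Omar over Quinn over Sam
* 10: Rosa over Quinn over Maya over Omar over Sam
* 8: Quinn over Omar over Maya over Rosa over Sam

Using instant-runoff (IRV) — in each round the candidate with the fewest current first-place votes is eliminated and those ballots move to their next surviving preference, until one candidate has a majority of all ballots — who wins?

Maya

Round 1: Omar 18, Maya 18, Rosa 19, Sam 0, Quinn 16. Sam eliminated.
Round 2: Omar 18, Maya 18, Rosa 19, Quinn 16. Quinn eliminated.
Round 3: Omar 26, Maya 26, Rosa 19. Rosa eliminated.
Round 4: Omar 26, Maya 45. Maya has a majority (≥36).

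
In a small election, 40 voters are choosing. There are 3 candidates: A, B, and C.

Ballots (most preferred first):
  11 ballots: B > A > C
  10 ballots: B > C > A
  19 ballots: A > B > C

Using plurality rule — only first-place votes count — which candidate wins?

First-place votes: A 19, B 21, C 0.

B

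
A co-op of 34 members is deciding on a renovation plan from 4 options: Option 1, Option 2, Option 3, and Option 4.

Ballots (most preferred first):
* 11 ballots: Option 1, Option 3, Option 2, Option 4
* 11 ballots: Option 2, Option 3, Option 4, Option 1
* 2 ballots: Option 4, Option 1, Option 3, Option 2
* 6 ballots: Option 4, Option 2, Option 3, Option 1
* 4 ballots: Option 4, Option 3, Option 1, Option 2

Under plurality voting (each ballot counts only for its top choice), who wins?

Option 4

First-place votes: Option 1 11, Option 2 11, Option 3 0, Option 4 12.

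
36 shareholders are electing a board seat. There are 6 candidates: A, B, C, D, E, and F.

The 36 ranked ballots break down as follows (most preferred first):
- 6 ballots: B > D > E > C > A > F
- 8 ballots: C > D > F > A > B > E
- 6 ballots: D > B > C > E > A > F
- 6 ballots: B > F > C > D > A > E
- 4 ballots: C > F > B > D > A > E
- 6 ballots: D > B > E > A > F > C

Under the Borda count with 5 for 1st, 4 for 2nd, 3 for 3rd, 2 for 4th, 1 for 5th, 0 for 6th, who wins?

D

A: 6×1 + 8×2 + 6×1 + 6×1 + 4×1 + 6×2 = 50
B: 6×5 + 8×1 + 6×4 + 6×5 + 4×3 + 6×4 = 128
C: 6×2 + 8×5 + 6×3 + 6×3 + 4×5 + 6×0 = 108
D: 6×4 + 8×4 + 6×5 + 6×2 + 4×2 + 6×5 = 136
E: 6×3 + 8×0 + 6×2 + 6×0 + 4×0 + 6×3 = 48
F: 6×0 + 8×3 + 6×0 + 6×4 + 4×4 + 6×1 = 70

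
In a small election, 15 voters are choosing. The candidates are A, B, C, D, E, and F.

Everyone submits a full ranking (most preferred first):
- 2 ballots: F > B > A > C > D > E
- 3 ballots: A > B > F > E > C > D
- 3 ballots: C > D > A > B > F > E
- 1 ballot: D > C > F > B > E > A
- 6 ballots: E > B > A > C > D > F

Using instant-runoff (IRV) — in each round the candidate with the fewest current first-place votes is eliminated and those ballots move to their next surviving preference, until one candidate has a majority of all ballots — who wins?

Round 1: A 3, B 0, C 3, D 1, E 6, F 2. B eliminated.
Round 2: A 3, C 3, D 1, E 6, F 2. D eliminated.
Round 3: A 3, C 4, E 6, F 2. F eliminated.
Round 4: A 5, C 4, E 6. C eliminated.
Round 5: A 8, E 7. A has a majority (≥8).

A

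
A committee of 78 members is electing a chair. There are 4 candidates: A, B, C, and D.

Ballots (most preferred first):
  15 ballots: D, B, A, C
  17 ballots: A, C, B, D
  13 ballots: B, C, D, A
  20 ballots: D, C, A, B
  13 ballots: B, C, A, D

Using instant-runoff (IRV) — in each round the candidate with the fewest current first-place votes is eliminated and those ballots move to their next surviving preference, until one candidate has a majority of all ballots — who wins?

B

Round 1: A 17, B 26, C 0, D 35. C eliminated.
Round 2: A 17, B 26, D 35. A eliminated.
Round 3: B 43, D 35. B has a majority (≥40).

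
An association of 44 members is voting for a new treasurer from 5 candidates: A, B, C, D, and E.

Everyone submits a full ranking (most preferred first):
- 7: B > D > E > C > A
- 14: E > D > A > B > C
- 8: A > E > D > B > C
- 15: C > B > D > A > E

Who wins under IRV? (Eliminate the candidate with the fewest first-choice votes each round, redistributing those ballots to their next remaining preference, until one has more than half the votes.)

Round 1: A 8, B 7, C 15, D 0, E 14. D eliminated.
Round 2: A 8, B 7, C 15, E 14. B eliminated.
Round 3: A 8, C 15, E 21. A eliminated.
Round 4: C 15, E 29. E has a majority (≥23).

E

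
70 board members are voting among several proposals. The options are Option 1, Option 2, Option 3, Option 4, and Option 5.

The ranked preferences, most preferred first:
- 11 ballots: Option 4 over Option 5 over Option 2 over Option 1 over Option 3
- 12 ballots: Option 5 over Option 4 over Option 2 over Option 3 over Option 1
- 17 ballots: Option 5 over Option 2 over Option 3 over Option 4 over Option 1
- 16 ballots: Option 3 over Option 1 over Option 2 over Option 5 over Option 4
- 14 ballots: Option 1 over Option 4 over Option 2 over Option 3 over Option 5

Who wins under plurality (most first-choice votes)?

First-place votes: Option 1 14, Option 2 0, Option 3 16, Option 4 11, Option 5 29.

Option 5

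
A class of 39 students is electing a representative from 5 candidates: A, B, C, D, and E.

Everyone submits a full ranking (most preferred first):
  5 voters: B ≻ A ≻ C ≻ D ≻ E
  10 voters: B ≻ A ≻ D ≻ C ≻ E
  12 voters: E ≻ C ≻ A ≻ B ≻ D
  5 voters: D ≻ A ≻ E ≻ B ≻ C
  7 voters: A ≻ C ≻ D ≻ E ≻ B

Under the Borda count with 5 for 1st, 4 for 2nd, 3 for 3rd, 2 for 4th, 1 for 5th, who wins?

A

A: 5×4 + 10×4 + 12×3 + 5×4 + 7×5 = 151
B: 5×5 + 10×5 + 12×2 + 5×2 + 7×1 = 116
C: 5×3 + 10×2 + 12×4 + 5×1 + 7×4 = 116
D: 5×2 + 10×3 + 12×1 + 5×5 + 7×3 = 98
E: 5×1 + 10×1 + 12×5 + 5×3 + 7×2 = 104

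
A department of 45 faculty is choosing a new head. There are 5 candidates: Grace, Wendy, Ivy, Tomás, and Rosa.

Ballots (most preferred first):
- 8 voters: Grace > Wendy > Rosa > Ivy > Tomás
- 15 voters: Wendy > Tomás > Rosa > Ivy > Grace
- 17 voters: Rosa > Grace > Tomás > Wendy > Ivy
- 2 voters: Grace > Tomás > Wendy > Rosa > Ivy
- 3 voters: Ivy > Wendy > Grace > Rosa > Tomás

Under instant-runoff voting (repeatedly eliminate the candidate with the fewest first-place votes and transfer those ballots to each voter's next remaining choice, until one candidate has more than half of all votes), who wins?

Wendy

Round 1: Grace 10, Wendy 15, Ivy 3, Tomás 0, Rosa 17. Tomás eliminated.
Round 2: Grace 10, Wendy 15, Ivy 3, Rosa 17. Ivy eliminated.
Round 3: Grace 10, Wendy 18, Rosa 17. Grace eliminated.
Round 4: Wendy 28, Rosa 17. Wendy has a majority (≥23).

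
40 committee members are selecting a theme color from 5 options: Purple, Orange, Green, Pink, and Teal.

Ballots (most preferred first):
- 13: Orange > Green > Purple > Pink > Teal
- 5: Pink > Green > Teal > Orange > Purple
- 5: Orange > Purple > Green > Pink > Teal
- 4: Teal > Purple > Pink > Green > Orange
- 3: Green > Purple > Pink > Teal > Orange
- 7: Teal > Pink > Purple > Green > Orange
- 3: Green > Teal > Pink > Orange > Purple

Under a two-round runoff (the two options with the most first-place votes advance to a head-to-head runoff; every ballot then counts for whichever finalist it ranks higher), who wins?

Round 1 first-place votes: Purple 0, Orange 18, Green 6, Pink 5, Teal 11. Orange and Teal advance.
Runoff: Orange is ranked above Teal on 18 ballots, Teal above Orange on 22.

Teal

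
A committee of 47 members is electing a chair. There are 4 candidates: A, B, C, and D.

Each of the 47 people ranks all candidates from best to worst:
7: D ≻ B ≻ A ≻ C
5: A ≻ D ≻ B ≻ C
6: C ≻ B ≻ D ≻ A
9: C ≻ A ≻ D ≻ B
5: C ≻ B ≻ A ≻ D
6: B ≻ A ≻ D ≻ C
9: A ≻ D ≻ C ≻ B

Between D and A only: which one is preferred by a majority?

D is ranked above A on 13 ballots; A above D on 34.

A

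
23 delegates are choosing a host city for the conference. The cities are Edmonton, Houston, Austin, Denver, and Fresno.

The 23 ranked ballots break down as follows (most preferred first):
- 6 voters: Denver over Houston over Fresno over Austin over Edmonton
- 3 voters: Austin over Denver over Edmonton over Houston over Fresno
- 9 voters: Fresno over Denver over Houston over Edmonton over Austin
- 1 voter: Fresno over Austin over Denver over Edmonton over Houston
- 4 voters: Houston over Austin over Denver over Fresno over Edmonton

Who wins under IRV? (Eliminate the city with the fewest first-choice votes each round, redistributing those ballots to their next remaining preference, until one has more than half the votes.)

Denver

Round 1: Edmonton 0, Houston 4, Austin 3, Denver 6, Fresno 10. Edmonton eliminated.
Round 2: Houston 4, Austin 3, Denver 6, Fresno 10. Austin eliminated.
Round 3: Houston 4, Denver 9, Fresno 10. Houston eliminated.
Round 4: Denver 13, Fresno 10. Denver has a majority (≥12).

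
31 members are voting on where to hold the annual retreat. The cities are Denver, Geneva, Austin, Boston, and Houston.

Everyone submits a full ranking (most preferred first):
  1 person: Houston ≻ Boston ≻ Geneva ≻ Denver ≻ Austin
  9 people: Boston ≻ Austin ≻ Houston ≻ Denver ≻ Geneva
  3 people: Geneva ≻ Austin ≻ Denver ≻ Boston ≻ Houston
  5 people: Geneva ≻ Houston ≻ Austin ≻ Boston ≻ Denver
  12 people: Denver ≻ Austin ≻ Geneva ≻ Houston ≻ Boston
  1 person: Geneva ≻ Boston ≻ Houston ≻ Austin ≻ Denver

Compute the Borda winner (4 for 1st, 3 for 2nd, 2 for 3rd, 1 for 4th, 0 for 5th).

Denver: 1×1 + 9×1 + 3×2 + 5×0 + 12×4 + 1×0 = 64
Geneva: 1×2 + 9×0 + 3×4 + 5×4 + 12×2 + 1×4 = 62
Austin: 1×0 + 9×3 + 3×3 + 5×2 + 12×3 + 1×1 = 83
Boston: 1×3 + 9×4 + 3×1 + 5×1 + 12×0 + 1×3 = 50
Houston: 1×4 + 9×2 + 3×0 + 5×3 + 12×1 + 1×2 = 51

Austin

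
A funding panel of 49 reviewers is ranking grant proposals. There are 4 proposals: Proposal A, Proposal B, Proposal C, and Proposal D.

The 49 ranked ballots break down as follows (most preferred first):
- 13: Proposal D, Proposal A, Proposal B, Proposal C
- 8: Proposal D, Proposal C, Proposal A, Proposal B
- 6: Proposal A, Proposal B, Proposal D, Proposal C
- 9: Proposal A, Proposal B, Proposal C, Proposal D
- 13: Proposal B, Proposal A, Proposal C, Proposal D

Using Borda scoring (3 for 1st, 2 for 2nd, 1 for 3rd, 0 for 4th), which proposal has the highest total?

Proposal A: 13×2 + 8×1 + 6×3 + 9×3 + 13×2 = 105
Proposal B: 13×1 + 8×0 + 6×2 + 9×2 + 13×3 = 82
Proposal C: 13×0 + 8×2 + 6×0 + 9×1 + 13×1 = 38
Proposal D: 13×3 + 8×3 + 6×1 + 9×0 + 13×0 = 69

Proposal A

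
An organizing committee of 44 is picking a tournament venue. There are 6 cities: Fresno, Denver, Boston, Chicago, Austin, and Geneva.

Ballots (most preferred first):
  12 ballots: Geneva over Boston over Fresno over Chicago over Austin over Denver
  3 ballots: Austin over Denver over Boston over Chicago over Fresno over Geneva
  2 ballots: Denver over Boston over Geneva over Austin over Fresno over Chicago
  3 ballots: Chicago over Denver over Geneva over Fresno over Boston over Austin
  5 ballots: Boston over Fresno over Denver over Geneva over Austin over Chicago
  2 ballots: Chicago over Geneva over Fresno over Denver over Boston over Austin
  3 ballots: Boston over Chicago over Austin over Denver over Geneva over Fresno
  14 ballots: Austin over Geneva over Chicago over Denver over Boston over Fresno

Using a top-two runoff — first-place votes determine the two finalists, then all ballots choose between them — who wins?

Round 1 first-place votes: Fresno 0, Denver 2, Boston 8, Chicago 5, Austin 17, Geneva 12. Austin and Geneva advance.
Runoff: Austin is ranked above Geneva on 20 ballots, Geneva above Austin on 24.

Geneva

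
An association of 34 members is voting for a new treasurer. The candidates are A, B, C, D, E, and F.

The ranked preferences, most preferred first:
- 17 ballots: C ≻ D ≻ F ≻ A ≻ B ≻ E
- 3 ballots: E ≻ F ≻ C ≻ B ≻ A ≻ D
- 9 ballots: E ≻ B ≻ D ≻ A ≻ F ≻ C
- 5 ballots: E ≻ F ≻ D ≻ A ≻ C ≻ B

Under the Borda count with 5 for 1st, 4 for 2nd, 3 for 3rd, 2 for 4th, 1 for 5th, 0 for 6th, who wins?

A: 17×2 + 3×1 + 9×2 + 5×2 = 65
B: 17×1 + 3×2 + 9×4 + 5×0 = 59
C: 17×5 + 3×3 + 9×0 + 5×1 = 99
D: 17×4 + 3×0 + 9×3 + 5×3 = 110
E: 17×0 + 3×5 + 9×5 + 5×5 = 85
F: 17×3 + 3×4 + 9×1 + 5×4 = 92

D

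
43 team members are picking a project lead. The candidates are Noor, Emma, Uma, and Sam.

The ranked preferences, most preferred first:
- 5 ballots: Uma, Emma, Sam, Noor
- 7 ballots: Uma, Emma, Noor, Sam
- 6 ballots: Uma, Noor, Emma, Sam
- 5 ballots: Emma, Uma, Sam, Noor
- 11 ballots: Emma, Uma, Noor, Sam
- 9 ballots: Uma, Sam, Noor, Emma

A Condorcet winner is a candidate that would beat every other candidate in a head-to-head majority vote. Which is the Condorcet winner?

Uma vs Noor: 43–0
Uma vs Emma: 27–16
Uma vs Sam: 43–0
Uma beats every other candidate.

Uma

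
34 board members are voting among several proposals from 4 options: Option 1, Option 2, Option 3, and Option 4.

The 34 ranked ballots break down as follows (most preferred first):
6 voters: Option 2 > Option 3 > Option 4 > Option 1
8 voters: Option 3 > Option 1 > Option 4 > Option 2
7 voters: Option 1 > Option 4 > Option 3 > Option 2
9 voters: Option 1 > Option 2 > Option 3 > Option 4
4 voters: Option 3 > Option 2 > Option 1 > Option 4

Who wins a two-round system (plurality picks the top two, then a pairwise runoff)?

Round 1 first-place votes: Option 1 16, Option 2 6, Option 3 12, Option 4 0. Option 1 and Option 3 advance.
Runoff: Option 1 is ranked above Option 3 on 16 ballots, Option 3 above Option 1 on 18.

Option 3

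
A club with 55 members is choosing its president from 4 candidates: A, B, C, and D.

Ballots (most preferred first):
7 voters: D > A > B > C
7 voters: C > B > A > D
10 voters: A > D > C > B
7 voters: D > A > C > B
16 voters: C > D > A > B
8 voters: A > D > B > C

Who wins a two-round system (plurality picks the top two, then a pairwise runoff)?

A

Round 1 first-place votes: A 18, B 0, C 23, D 14. C and A advance.
Runoff: C is ranked above A on 23 ballots, A above C on 32.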